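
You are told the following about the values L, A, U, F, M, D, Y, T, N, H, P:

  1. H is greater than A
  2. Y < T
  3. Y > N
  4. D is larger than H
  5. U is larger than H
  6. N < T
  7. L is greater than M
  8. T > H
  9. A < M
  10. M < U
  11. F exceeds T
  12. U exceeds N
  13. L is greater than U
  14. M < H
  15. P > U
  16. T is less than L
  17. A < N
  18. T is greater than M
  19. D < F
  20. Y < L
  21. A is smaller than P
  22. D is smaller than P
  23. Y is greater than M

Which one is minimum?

M is not least since A < M; H is not least since A < H; D is not least since H < D; N is not least since A < N; Y is not least since N < Y; U is not least since N < U; T is not least since Y < T; P is not least since A < P; L is not least since M < L; F is not least since D < F.
Only A has nothing below it, so A is the minimum.

A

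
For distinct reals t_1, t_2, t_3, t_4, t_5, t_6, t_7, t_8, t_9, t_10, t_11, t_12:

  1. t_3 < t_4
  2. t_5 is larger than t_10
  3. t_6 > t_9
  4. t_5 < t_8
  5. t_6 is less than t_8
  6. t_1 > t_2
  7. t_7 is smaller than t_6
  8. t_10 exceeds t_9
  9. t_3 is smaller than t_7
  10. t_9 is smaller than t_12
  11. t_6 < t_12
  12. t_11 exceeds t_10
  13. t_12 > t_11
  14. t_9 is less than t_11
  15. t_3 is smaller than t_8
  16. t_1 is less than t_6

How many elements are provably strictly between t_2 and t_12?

2

The relations place t_2 below t_12. An element lies strictly between them when it is forced above t_2 and also forced below t_12.
Above t_2: {t_1, t_6, t_8}. Below t_12: {t_9, t_10, t_11, t_3, t_1, t_7, t_6}.
Intersection: {t_1, t_6} — 2.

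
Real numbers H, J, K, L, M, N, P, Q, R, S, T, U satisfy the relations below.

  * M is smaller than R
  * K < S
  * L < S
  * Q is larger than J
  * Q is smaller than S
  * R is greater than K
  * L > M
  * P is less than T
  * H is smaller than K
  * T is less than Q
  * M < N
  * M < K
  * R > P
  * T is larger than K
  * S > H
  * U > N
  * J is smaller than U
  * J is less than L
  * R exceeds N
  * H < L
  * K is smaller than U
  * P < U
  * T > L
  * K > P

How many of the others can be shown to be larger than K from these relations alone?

5

From K the given relations immediately reach T, S, R, U.
From those, Q — 5 in total.
Nothing else is reachable above K; 5 in all.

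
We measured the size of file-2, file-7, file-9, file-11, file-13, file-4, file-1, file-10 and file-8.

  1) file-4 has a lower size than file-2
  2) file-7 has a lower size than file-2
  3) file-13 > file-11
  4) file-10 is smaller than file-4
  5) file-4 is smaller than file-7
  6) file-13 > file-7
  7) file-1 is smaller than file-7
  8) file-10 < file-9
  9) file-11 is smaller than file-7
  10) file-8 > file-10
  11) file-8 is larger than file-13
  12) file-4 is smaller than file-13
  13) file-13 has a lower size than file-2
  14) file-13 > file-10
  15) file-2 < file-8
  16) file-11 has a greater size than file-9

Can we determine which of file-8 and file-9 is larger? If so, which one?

Following the relations from file-9: file-9 < file-11 < file-7 < file-13 < file-2 < file-8.
So file-8 is larger.

file-8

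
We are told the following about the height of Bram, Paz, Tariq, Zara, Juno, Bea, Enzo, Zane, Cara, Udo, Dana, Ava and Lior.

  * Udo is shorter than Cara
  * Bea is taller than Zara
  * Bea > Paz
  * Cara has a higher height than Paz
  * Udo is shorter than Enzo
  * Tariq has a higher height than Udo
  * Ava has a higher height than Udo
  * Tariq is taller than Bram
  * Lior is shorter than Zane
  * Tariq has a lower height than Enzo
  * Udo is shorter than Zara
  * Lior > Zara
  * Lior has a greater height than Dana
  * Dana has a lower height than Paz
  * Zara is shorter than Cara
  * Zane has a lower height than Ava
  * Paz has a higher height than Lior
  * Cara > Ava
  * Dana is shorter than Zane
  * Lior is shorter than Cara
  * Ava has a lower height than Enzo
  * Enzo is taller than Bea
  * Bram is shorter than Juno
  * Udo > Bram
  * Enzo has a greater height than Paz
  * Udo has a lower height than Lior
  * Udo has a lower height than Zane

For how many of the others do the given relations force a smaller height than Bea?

6

Directly below Bea: Zara, Paz.
One step further: Udo, Dana, Lior (5 so far).
One step further: Bram (6 so far).
No other element is forced below Bea by the given relations, so the count is 6.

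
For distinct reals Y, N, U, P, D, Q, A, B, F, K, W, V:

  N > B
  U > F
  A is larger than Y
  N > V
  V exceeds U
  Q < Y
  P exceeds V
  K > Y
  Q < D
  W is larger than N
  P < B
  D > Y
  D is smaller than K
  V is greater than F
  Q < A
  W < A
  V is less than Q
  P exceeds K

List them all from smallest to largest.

F < U < V < Q < Y < D < K < P < B < N < W < A

Nothing is placed below F, so it is least; from there F < U; U < V; V < Q; Q < Y; Y < D; D < K; K < P; P < B; B < N; N < W; W < A, each given directly.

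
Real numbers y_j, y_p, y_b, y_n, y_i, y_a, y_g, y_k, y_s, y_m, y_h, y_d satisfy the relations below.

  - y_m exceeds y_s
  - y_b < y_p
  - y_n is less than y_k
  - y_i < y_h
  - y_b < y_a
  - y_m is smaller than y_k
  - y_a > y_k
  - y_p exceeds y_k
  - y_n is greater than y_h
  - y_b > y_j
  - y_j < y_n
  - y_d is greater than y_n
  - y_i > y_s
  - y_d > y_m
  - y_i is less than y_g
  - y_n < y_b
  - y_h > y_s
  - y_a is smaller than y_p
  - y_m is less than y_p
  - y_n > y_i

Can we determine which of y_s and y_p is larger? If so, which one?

y_p

Chaining the given relations: y_s < y_h < y_n < y_b < y_a < y_p.
So y_p is larger.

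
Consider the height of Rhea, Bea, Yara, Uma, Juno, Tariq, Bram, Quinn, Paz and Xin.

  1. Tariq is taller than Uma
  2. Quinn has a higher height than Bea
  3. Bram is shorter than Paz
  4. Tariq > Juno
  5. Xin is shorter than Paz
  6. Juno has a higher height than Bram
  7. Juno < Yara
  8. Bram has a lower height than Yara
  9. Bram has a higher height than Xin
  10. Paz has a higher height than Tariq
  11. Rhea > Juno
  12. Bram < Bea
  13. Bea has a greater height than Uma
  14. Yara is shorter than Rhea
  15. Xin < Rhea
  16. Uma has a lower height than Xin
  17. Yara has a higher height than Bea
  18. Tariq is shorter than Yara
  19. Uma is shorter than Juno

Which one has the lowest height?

Uma

Chaining upward from Uma: directly above it, Xin, Bea, Juno, Tariq; then Bram, Paz, Yara, Rhea, Quinn.
That covers every other element, and nothing is given below Uma, so Uma is the lowest height.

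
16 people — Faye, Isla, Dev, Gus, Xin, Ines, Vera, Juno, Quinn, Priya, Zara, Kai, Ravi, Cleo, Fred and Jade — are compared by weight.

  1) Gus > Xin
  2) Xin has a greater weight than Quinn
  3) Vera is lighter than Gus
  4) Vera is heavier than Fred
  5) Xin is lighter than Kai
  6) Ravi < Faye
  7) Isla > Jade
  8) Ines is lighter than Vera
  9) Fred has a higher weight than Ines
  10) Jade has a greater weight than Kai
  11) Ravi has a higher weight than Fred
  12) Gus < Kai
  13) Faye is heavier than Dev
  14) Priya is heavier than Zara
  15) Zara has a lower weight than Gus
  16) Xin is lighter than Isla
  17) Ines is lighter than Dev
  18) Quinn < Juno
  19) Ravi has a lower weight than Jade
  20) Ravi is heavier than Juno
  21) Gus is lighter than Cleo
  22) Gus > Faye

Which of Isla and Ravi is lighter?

Ravi

Link the given pairs in sequence: Ravi < Faye; Faye < Gus; Gus < Kai; Kai < Jade; Jade < Isla.
Together: Ravi < Faye < Gus < Kai < Jade < Isla.
So Ravi < Isla; Ravi is the lighter of the two.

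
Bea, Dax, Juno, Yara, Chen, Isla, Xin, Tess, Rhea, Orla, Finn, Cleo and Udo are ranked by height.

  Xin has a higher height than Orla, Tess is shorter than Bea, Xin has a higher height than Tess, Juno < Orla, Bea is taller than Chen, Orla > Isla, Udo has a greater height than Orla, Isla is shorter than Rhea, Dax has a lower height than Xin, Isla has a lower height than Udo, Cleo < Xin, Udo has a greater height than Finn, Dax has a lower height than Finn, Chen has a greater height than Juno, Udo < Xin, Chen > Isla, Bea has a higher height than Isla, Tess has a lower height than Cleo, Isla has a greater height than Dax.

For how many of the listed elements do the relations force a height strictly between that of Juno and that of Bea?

Chaining upward from Juno reaches: Orla, Udo, Chen, Xin.
Chaining downward from Bea reaches: Tess, Dax, Isla, Chen.
Strictly between Juno and Bea are those in both lists: Chen — 1 element.

1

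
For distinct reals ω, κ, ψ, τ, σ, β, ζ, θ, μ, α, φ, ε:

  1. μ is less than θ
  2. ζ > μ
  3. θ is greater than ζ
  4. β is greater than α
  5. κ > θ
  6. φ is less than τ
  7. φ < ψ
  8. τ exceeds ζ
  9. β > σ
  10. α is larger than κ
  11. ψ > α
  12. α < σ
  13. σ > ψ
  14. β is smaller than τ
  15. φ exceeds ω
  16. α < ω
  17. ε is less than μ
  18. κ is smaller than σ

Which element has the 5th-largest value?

φ

The consecutive relations fix a unique order: ε < μ < ζ < θ < κ < α < ω < φ < ψ < σ < β < τ.
Counting 5 from the largest end gives φ.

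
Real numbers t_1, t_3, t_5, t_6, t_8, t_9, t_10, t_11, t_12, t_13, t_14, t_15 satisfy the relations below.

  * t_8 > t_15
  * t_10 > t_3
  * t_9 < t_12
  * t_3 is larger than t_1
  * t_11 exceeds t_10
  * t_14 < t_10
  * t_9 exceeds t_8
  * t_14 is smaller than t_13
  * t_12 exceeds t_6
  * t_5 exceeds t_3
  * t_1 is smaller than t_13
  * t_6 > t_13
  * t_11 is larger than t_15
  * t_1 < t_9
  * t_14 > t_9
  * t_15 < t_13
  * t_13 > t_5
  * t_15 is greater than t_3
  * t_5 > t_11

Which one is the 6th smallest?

t_14

Chaining the given pairs: t_1 < t_3 < t_15 < t_8 < t_9 < t_14 < t_10 < t_11 < t_5 < t_13 < t_6 < t_12.
The 6th smallest is t_14.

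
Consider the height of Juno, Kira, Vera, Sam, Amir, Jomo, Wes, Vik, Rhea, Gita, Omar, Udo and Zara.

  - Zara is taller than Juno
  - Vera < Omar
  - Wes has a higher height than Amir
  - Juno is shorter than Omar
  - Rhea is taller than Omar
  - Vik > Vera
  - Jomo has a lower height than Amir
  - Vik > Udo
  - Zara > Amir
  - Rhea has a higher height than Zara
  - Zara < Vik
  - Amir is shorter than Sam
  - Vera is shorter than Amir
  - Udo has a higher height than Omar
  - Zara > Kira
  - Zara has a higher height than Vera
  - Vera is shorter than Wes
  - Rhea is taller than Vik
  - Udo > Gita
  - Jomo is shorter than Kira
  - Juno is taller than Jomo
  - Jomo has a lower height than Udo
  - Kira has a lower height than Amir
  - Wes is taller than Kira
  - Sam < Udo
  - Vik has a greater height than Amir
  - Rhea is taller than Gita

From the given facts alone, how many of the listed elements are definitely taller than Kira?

7

The elements the relations force above Kira are Amir, Wes, Zara, Sam, Udo, Vik, Rhea — no chain reaches any other.
That is 7.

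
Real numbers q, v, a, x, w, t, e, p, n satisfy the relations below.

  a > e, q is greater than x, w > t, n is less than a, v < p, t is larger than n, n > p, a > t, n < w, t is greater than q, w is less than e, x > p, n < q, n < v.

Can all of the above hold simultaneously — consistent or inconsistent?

We have p < n stated directly, yet also n < v < p by chaining the others — so n < p. Contradiction.

inconsistent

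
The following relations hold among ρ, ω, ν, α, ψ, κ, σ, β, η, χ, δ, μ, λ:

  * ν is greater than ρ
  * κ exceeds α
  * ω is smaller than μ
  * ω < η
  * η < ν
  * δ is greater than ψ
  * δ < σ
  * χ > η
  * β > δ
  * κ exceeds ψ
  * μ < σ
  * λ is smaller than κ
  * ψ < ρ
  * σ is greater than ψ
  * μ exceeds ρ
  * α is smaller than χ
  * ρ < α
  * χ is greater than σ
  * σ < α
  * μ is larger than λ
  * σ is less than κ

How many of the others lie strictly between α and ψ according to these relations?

Chaining upward from ψ reaches: ρ, δ, β, μ, σ, ν, χ, κ.
Chaining downward from α reaches: ω, ρ, δ, λ, μ, σ.
Strictly between ψ and α are those in both lists: ρ, δ, μ, σ — 4 elements.

4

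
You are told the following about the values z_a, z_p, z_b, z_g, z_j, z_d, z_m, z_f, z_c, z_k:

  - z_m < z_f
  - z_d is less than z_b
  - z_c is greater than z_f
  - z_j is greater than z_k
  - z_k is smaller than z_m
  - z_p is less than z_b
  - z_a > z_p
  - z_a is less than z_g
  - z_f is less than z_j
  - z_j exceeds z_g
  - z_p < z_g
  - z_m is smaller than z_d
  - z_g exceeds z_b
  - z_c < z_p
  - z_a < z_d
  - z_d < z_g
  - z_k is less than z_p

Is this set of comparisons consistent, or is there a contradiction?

consistent

The single ordering z_k < z_m < z_f < z_c < z_p < z_a < z_d < z_b < z_g < z_j satisfies every listed relation, so no contradiction arises.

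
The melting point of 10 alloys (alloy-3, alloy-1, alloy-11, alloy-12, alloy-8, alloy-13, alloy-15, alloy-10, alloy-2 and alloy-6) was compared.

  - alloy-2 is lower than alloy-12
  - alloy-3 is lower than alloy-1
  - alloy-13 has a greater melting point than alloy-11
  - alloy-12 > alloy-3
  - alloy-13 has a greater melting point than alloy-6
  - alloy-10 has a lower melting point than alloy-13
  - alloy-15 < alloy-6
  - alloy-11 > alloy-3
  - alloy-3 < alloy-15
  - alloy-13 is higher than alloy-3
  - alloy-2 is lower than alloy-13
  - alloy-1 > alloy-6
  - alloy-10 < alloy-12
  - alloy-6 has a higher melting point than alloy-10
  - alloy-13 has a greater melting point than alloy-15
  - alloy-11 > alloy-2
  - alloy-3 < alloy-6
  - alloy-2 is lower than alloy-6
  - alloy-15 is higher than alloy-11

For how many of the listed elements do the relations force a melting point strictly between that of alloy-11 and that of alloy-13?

The relations place alloy-11 below alloy-13. An element lies strictly between them when it is forced above alloy-11 and also forced below alloy-13.
Above alloy-11: {alloy-15, alloy-6, alloy-1}. Below alloy-13: {alloy-3, alloy-2, alloy-15, alloy-10, alloy-6}.
Intersection: {alloy-15, alloy-6} — 2.

2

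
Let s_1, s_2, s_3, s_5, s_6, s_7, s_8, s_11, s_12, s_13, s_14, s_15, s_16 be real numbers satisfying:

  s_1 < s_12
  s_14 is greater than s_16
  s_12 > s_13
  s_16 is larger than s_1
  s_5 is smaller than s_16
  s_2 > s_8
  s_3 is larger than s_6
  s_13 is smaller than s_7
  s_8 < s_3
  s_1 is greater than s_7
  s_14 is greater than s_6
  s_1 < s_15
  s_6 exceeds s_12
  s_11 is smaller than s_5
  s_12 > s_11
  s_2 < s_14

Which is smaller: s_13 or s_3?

s_13 < s_7 < s_1 < s_12 < s_6 < s_3, by transitivity through s_7, s_1, s_12, s_6.
So s_13 < s_3; s_13 is the smaller of the two.

s_13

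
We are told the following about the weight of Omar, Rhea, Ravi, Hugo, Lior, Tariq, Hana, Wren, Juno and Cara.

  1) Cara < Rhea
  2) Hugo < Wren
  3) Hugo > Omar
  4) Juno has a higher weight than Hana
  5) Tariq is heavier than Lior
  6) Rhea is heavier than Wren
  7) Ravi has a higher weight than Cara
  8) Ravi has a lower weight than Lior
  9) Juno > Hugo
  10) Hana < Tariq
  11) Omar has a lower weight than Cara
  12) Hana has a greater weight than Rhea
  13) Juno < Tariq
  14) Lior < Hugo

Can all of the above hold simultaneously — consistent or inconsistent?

Every relation is compatible with Omar < Cara < Ravi < Lior < Hugo < Wren < Rhea < Hana < Juno < Tariq; the set is consistent.

consistent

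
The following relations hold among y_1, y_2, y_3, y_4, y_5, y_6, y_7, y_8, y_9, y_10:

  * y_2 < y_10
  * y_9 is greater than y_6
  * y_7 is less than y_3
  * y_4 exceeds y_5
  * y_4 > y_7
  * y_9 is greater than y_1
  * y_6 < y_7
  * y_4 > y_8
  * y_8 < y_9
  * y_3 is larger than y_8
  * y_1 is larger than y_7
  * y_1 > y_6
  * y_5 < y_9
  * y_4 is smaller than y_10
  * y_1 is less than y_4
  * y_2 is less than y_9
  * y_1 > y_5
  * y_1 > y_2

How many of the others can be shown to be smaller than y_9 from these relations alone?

From y_9 the given relations immediately reach y_5, y_6, y_2, y_1, y_8.
From those, y_7 — 6 in total.
Nothing else is reachable below y_9; 6 in all.

6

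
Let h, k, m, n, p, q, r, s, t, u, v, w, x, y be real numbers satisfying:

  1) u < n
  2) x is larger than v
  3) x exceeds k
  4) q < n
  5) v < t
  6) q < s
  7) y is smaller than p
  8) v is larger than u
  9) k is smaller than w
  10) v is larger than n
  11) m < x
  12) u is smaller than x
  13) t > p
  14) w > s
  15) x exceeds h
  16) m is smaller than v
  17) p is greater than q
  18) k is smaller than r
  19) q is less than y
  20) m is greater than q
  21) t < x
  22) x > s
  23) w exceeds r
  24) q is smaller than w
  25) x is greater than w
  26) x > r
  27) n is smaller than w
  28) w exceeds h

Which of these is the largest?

x

q is not greatest since q < y; s is not greatest since s < w; y is not greatest since y < p; k is not greatest since k < r; h is not greatest since h < w; m is not greatest since m < x; p is not greatest since p < t; r is not greatest since r < x; u is not greatest since u < n; n is not greatest since n < v; v is not greatest since v < t; t is not greatest since t < x; w is not greatest since w < x.
Only x has nothing above it, so x is the largest.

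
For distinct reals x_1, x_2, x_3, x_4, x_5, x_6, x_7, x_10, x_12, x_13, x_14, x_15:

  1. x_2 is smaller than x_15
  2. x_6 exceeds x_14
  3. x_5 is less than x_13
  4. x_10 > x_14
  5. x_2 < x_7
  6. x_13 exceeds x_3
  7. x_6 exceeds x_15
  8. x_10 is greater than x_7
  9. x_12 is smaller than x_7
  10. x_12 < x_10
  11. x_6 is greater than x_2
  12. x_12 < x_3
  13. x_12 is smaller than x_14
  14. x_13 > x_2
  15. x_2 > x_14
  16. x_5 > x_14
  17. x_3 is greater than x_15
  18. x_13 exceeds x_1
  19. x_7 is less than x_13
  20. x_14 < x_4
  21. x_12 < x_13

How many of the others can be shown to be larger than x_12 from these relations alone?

From x_12 the given relations immediately reach x_14, x_7, x_3, x_10, x_13.
From those, x_2, x_5, x_4, x_6 — 9 in total.
From those, x_15 — 10 in total.
No other element is forced above x_12 by the given relations, so the count is 10.

10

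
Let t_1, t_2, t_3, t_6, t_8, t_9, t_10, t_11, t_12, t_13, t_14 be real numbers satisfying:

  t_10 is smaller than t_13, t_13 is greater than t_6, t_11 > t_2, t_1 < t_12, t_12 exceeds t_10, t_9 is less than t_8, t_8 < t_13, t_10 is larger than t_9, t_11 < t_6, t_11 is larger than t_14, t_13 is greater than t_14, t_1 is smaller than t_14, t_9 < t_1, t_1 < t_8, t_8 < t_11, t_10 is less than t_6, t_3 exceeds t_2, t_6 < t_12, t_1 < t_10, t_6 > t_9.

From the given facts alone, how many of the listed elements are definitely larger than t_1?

Directly above t_1: t_8, t_14, t_10, t_12.
One step further: t_11, t_6, t_13 (7 so far).
No other element is forced above t_1 by the given relations, so the count is 7.

7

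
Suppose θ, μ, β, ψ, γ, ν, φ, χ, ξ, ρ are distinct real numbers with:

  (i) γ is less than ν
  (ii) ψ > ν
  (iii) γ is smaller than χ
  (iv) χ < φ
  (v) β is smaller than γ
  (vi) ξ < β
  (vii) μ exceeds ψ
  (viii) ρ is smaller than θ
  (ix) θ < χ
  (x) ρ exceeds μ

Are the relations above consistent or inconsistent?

Every relation is compatible with ξ < β < γ < ν < ψ < μ < ρ < θ < χ < φ; the set is consistent.

consistent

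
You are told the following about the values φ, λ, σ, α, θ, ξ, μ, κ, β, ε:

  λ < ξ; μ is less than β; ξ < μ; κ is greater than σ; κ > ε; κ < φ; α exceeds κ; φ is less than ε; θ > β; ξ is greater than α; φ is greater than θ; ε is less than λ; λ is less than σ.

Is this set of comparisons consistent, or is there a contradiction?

Chaining the given relations yields ε < λ < σ < κ < α < ξ < μ < β < θ < φ, so ε < φ. But one relation states φ < ε. These cannot both hold.

inconsistent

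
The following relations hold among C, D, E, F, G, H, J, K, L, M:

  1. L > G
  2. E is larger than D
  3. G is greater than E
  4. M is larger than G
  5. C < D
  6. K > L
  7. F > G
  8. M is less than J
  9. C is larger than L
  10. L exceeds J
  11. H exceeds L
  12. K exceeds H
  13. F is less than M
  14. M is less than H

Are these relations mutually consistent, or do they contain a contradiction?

We have L < C stated directly, yet also C < D < E < G < F < M < J < L by chaining the others — so C < L. Contradiction.

inconsistent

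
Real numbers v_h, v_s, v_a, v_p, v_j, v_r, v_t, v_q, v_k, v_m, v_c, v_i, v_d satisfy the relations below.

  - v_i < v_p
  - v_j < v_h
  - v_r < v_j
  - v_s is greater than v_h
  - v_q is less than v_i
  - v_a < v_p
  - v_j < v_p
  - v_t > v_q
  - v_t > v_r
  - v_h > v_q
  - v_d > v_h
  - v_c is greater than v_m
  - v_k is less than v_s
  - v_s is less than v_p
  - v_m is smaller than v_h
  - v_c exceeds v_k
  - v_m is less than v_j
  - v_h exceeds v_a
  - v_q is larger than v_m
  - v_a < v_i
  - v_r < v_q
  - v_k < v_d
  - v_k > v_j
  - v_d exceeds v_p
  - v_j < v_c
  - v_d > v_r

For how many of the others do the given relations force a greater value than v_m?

10

Directly above v_m: v_j, v_q, v_h, v_c.
One step further: v_i, v_k, v_s, v_p, v_t, v_d (10 so far).
No other element is forced above v_m by the given relations, so the count is 10.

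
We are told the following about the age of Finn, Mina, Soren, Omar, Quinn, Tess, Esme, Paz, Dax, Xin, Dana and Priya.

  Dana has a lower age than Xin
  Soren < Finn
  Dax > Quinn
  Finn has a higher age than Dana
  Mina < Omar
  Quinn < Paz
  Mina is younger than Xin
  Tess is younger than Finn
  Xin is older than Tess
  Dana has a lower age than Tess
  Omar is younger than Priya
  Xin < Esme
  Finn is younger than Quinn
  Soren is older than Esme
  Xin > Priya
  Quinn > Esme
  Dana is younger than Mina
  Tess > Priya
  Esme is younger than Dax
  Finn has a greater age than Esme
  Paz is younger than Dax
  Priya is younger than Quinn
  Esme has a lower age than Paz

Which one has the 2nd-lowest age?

The consecutive relations fix a unique order: Dana < Mina < Omar < Priya < Tess < Xin < Esme < Soren < Finn < Quinn < Paz < Dax.
Counting 2 from the smallest end gives Mina.

Mina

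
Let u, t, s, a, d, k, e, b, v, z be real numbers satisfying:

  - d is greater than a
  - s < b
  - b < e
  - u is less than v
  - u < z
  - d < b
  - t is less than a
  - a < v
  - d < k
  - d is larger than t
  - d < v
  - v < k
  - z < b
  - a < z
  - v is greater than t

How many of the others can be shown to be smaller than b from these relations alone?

Directly below b: s, d, z.
One step further: t, u, a (6 so far).
No other element is forced below b by the given relations, so the count is 6.

6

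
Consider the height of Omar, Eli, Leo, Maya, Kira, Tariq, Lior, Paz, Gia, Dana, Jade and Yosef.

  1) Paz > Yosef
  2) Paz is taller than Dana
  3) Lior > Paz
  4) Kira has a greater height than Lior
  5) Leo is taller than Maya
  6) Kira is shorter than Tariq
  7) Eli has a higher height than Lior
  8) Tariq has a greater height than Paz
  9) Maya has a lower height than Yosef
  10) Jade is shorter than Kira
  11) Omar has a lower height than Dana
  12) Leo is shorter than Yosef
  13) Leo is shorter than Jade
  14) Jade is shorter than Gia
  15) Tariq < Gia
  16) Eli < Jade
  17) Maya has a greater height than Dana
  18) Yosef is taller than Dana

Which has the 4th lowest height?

Leo

Chaining the given pairs: Omar < Dana < Maya < Leo < Yosef < Paz < Lior < Eli < Jade < Kira < Tariq < Gia.
The 4th smallest is Leo.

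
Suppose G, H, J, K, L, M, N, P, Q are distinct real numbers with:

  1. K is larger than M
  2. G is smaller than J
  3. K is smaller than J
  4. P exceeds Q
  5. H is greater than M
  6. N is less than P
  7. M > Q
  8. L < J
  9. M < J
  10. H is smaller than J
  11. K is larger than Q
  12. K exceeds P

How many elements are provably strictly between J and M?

2

The relations place M below J. An element lies strictly between them when it is forced above M and also forced below J.
Above M: {H, K}. Below J: {Q, N, L, P, H, K, G}.
Intersection: {H, K} — 2.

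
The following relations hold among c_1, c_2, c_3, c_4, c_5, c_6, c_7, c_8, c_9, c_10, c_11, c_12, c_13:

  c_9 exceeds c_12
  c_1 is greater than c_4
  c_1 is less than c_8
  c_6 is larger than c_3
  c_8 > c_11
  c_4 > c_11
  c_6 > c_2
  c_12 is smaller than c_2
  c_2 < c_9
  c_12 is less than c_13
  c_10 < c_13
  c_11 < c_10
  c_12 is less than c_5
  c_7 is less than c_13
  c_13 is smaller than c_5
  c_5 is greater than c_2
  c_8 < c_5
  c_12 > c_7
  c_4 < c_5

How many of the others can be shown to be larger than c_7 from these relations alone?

The elements the relations force above c_7 are c_12, c_2, c_9, c_6, c_13, c_5 — no chain reaches any other.
That is 6.

6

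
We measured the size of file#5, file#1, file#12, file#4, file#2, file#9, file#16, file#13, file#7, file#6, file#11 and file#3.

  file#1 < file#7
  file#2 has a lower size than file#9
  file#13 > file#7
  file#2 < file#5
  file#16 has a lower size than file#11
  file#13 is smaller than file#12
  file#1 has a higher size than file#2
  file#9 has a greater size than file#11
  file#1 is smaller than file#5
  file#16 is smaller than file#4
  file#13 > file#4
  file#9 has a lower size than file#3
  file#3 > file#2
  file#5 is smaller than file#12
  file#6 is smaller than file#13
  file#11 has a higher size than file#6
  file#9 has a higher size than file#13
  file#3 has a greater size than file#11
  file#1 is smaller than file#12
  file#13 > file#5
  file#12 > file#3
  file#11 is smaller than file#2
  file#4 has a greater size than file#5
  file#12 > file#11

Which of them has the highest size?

file#12

file#16 is not greatest since file#16 < file#11; file#6 is not greatest since file#6 < file#11; file#11 is not greatest since file#11 < file#12; file#2 is not greatest since file#2 < file#1; file#1 is not greatest since file#1 < file#5; file#5 is not greatest since file#5 < file#4; file#4 is not greatest since file#4 < file#13; file#7 is not greatest since file#7 < file#13; file#13 is not greatest since file#13 < file#9; file#9 is not greatest since file#9 < file#3; file#3 is not greatest since file#3 < file#12.
Only file#12 has nothing above it, so file#12 is the highest size.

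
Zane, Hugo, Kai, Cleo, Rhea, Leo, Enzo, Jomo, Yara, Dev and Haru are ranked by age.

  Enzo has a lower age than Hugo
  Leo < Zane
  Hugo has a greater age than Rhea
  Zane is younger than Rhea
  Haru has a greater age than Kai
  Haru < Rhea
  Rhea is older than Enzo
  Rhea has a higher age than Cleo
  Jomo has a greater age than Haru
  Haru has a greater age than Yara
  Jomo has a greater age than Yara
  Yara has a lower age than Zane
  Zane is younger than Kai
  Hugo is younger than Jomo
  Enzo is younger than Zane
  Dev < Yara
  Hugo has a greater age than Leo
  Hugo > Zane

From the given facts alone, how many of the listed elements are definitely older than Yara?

Directly above Yara: Zane, Haru, Jomo.
One step further: Kai, Rhea, Hugo (6 so far).
No other element is forced above Yara by the given relations, so the count is 6.

6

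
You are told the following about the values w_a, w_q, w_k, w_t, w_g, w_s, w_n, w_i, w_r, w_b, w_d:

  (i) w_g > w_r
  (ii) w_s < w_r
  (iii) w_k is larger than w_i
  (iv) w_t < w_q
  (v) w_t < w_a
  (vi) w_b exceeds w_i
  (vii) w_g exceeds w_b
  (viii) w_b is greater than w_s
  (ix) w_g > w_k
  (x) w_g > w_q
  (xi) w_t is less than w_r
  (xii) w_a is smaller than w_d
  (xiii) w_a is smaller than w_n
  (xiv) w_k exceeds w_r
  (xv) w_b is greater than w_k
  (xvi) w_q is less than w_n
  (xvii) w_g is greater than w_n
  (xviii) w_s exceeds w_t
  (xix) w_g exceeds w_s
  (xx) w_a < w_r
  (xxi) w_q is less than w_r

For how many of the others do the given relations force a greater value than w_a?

6

Directly above w_a: w_d, w_r, w_n.
One step further: w_k, w_g (5 so far).
One step further: w_b (6 so far).
Nothing else is reachable above w_a; 6 in all.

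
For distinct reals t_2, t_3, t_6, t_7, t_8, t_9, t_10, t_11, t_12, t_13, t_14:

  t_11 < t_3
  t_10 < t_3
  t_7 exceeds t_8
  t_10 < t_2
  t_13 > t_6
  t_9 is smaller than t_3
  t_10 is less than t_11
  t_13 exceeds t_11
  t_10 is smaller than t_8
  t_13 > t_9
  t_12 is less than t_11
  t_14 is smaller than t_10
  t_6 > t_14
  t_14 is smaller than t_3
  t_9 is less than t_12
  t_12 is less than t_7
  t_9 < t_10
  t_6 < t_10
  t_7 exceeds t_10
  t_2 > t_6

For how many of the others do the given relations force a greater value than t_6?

7

The elements the relations force above t_6 are t_10, t_8, t_2, t_11, t_7, t_13, t_3 — no chain reaches any other.
That is 7.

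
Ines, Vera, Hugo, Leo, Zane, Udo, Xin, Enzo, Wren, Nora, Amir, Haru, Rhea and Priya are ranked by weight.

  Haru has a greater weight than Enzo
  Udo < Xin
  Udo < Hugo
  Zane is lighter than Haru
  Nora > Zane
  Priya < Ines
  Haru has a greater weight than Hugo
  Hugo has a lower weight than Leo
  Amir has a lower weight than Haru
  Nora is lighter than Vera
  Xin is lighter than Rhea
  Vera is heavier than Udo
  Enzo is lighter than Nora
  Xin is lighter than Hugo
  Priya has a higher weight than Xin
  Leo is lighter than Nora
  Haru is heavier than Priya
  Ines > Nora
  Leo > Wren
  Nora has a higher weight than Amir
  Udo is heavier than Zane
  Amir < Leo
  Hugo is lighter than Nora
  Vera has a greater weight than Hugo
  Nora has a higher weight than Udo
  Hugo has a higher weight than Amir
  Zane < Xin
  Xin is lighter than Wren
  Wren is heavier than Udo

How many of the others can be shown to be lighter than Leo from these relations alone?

6

From Leo the given relations immediately reach Amir, Hugo, Wren.
From those, Udo, Xin — 5 in total.
From those, Zane — 6 in total.
Nothing else is reachable below Leo; 6 in all.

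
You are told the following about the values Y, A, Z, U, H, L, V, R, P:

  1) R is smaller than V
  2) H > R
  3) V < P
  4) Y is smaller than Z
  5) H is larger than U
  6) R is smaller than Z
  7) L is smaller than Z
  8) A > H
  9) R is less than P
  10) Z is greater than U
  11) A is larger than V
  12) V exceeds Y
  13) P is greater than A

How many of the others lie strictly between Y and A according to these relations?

1

Chaining upward from Y reaches: V, Z, P.
Chaining downward from A reaches: U, R, H, V.
Strictly between Y and A are those in both lists: V — 1 element.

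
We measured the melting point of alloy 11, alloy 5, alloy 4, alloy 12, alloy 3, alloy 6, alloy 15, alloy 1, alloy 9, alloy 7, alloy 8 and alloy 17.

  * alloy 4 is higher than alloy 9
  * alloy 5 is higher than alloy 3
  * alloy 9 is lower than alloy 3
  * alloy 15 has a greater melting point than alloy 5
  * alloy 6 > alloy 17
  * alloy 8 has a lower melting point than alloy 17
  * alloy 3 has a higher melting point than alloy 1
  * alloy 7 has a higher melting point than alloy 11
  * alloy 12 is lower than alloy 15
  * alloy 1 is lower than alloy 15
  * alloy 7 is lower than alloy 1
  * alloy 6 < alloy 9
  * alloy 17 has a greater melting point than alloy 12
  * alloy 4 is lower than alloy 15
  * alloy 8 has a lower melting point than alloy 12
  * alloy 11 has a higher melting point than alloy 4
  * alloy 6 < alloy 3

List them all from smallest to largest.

alloy 8 < alloy 12 < alloy 17 < alloy 6 < alloy 9 < alloy 4 < alloy 11 < alloy 7 < alloy 1 < alloy 3 < alloy 5 < alloy 15

Each adjacent pair is fixed by a given relation: alloy 8 < alloy 12; alloy 12 < alloy 17; alloy 17 < alloy 6; alloy 6 < alloy 9; alloy 9 < alloy 4; alloy 4 < alloy 11; alloy 11 < alloy 7; alloy 7 < alloy 1; alloy 1 < alloy 3; alloy 3 < alloy 5; alloy 5 < alloy 15. Chaining them end to end gives the full order.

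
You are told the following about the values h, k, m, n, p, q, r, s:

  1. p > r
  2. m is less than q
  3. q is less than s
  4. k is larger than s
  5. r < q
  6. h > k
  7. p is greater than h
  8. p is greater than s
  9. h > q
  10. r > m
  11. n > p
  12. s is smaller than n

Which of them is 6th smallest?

h

Piecing the relations together gives one ordering: m < r < q < s < k < h < p < n.
Counting 6 from the smallest end gives h.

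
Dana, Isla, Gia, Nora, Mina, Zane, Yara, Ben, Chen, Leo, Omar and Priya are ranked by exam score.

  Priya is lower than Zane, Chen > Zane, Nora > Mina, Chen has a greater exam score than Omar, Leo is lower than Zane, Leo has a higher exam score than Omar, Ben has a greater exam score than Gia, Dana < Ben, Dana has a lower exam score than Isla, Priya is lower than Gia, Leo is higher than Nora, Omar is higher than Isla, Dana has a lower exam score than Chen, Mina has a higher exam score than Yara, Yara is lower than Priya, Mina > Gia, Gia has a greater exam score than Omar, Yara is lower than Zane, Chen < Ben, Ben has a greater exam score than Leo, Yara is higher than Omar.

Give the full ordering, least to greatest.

Dana < Isla < Omar < Yara < Priya < Gia < Mina < Nora < Leo < Zane < Chen < Ben

Nothing is placed below Dana, so it is least; from there Dana < Isla; Isla < Omar; Omar < Yara; Yara < Priya; Priya < Gia; Gia < Mina; Mina < Nora; Nora < Leo; Leo < Zane; Zane < Chen; Chen < Ben, each given directly.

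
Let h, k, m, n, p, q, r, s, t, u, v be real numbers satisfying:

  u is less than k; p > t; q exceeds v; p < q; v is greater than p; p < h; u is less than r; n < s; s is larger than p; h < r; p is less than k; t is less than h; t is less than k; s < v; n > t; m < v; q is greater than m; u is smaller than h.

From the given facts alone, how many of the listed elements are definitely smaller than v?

From v the given relations immediately reach p, m, s.
From those, t, n — 5 in total.
Nothing else is reachable below v; 5 in all.

5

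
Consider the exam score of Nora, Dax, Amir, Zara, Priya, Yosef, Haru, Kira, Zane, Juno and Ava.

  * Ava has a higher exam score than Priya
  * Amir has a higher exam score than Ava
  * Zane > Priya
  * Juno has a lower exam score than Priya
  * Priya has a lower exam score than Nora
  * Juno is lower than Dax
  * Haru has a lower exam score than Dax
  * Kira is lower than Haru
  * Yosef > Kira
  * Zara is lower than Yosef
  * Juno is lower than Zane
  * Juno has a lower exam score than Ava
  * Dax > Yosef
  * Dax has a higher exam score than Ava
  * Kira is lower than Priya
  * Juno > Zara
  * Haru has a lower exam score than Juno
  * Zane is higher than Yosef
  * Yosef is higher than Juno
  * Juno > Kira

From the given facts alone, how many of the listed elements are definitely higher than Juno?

7

The elements the relations force above Juno are Priya, Yosef, Nora, Ava, Amir, Dax, Zane — no chain reaches any other.
That is 7.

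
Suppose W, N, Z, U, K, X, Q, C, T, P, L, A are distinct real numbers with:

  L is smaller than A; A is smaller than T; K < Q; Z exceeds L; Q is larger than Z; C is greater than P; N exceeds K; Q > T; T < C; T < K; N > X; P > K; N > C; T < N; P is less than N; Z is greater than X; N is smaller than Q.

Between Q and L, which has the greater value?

Chaining the given relations: L < A < T < K < P < C < N < Q.
So L < Q; Q is the larger of the two.

Q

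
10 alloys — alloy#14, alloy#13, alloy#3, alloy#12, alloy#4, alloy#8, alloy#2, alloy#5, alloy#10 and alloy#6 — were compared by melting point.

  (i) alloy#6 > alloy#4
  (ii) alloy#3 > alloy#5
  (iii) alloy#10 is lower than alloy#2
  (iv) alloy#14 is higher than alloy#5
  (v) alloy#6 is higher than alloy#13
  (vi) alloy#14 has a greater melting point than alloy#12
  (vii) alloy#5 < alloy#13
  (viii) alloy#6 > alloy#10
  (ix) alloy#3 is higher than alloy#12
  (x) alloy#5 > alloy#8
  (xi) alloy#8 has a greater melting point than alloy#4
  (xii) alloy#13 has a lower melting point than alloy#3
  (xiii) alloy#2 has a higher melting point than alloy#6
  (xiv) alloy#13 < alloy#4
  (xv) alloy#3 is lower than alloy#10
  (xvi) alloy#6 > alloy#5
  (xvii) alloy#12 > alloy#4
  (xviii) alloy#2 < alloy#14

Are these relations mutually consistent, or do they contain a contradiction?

We have alloy#4 < alloy#8 stated directly, yet also alloy#8 < alloy#5 < alloy#13 < alloy#4 by chaining the others — so alloy#8 < alloy#4. Contradiction.

inconsistent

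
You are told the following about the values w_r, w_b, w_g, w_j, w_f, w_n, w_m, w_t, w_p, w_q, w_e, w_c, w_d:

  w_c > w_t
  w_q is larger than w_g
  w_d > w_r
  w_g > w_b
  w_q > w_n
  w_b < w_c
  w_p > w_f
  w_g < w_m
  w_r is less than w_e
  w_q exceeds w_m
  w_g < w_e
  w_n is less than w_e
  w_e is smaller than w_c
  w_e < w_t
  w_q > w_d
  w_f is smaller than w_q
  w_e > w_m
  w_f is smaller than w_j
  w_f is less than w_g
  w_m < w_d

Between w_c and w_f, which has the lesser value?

w_f

w_f < w_g and w_g < w_m give w_f < w_m.
Then w_m < w_e extends the chain to w_e.
With w_e < w_t: w_f < w_g < w_m < w_e < w_t.
Then w_t < w_c extends the chain to w_c.
So w_f < w_c; w_f is the smaller of the two.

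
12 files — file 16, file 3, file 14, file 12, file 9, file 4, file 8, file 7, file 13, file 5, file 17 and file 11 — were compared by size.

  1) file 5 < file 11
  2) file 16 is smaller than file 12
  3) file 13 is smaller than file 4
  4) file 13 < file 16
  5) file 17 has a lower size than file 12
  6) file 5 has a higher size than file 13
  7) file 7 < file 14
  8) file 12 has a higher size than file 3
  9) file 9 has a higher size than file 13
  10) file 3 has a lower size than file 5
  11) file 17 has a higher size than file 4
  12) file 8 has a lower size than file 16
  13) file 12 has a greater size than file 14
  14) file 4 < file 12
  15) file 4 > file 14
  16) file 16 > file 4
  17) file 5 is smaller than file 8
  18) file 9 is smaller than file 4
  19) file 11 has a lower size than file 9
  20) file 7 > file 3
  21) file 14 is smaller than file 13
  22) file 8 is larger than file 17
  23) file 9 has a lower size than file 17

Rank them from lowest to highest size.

file 3 < file 7 < file 14 < file 13 < file 5 < file 11 < file 9 < file 4 < file 17 < file 8 < file 16 < file 12

The consecutive links are each given: file 3 < file 7; file 7 < file 14; file 14 < file 13; file 13 < file 5; file 5 < file 11; file 11 < file 9; file 9 < file 4; file 4 < file 17; file 17 < file 8; file 8 < file 16; file 16 < file 12.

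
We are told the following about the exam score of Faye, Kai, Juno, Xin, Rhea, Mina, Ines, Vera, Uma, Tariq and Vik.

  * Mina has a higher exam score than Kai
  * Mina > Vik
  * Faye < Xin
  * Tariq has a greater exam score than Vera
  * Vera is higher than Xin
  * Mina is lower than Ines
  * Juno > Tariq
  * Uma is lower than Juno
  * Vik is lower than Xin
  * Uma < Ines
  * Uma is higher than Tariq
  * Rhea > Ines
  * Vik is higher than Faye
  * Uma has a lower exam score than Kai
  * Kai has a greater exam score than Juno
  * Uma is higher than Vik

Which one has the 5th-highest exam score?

Piecing the relations together gives one ordering: Faye < Vik < Xin < Vera < Tariq < Uma < Juno < Kai < Mina < Ines < Rhea.
The 5th largest is Juno.

Juno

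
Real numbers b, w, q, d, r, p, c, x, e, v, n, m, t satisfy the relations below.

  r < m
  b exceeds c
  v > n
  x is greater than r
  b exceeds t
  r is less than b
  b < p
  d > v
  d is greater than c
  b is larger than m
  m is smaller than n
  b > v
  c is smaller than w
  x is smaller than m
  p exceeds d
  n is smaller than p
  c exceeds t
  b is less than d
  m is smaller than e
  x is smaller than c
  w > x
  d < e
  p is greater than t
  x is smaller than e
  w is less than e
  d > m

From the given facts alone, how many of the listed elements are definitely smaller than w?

4

Directly below w: x, c.
One step further: r, t (4 so far).
Nothing else is reachable below w; 4 in all.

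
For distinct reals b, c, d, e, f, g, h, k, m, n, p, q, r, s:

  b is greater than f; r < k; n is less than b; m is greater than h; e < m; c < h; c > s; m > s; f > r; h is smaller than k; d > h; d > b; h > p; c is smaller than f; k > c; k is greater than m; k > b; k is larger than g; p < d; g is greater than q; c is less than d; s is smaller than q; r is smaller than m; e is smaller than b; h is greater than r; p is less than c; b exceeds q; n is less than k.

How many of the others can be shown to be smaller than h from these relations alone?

The elements the relations force below h are s, r, p, c — no chain reaches any other.
That is 4.

4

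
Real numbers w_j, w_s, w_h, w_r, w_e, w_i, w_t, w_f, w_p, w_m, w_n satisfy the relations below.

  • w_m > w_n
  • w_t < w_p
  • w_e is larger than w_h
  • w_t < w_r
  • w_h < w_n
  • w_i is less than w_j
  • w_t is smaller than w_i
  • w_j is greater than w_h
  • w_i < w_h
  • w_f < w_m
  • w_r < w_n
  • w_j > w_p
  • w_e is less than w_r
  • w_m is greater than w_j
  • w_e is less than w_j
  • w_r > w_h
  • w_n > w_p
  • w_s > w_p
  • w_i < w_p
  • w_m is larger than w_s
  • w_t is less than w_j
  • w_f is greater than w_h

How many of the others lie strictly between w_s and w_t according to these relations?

The relations place w_t below w_s. An element lies strictly between them when it is forced above w_t and also forced below w_s.
Above w_t: {w_i, w_h, w_p, w_e, w_r, w_j, w_f, w_n, w_m}. Below w_s: {w_i, w_p}.
Intersection: {w_i, w_p} — 2.

2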